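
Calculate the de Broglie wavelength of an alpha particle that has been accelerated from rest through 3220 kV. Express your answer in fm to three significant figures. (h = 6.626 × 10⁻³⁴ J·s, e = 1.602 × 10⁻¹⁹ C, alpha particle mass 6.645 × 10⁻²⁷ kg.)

λ = 5.66 fm

KE = 2eV = 2 × 1.602 × 10⁻¹⁹ × 3.220 × 10⁶ = 1.032 × 10⁻¹² J.
p = √(2mKE) = √(2 × 6.645 × 10⁻²⁷ × 1.032 × 10⁻¹²) = 1.171 × 10⁻¹⁹ kg·m/s.
λ = h/p = 6.626 × 10⁻³⁴ / 1.171 × 10⁻¹⁹ = 5.66 × 10⁻¹⁵ m = 5.66 fm.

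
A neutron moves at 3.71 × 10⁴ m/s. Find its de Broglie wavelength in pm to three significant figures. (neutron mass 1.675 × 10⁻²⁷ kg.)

λ = 10.7 pm

p = mv = 1.675 × 10⁻²⁷ × 3.71 × 10⁴ = 6.214 × 10⁻²³ kg·m/s.
λ = h/p = 6.626 × 10⁻³⁴ / 6.214 × 10⁻²³ = 1.07 × 10⁻¹¹ m = 10.7 pm.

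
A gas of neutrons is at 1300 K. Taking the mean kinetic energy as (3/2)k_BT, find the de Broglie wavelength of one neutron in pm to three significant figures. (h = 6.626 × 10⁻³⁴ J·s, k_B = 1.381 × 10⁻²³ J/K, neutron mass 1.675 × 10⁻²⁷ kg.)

KE = (3/2)k_BT = 1.5 × 1.381 × 10⁻²³ × 1300 = 2.693 × 10⁻²⁰ J.
p = √(2mKE) = √(2 × 1.675 × 10⁻²⁷ × 2.693 × 10⁻²⁰) = 9.498 × 10⁻²⁴ kg·m/s.
λ = h/p = 6.98 × 10⁻¹¹ m = 69.8 pm.

λ = 69.8 pm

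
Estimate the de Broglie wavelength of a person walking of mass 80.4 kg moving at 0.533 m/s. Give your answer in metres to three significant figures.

p = mv = 80.4 × 0.533 = 4.285 × 10¹ kg·m/s.
λ = h/p = 6.626 × 10⁻³⁴ / 4.285 × 10¹ = 1.55 × 10⁻³⁵ m.

λ = 1.55 × 10⁻³⁵ m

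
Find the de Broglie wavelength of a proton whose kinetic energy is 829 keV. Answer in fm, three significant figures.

λ = 31.4 fm

KE = 829 keV = 1.328 × 10⁻¹³ J.
p = √(2mKE) = √(2 × 1.673 × 10⁻²⁷ × 1.328 × 10⁻¹³) = 2.108 × 10⁻²⁰ kg·m/s.
λ = h/p = 6.626 × 10⁻³⁴ / 2.108 × 10⁻²⁰ = 3.14 × 10⁻¹⁴ m = 31.4 fm.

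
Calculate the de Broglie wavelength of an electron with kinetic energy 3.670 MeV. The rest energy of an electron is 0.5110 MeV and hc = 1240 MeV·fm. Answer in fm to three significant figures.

λ = 299 fm

Total energy E = KE + m₀c² = 3.670 + 0.5110 = 4.1810 MeV.
(pc)² = E² − (m₀c²)² = (4.1810)² − (0.5110)² = 17.22 MeV², so pc = 4.150 MeV.
λ = hc/(pc) = 1240 MeV·fm / 4.150 MeV = 299 fm.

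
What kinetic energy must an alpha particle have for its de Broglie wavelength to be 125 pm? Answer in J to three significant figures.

KE = 2.11 × 10⁻²¹ J

p = h/λ = 6.626 × 10⁻³⁴ / 1.250 × 10⁻¹⁰ = 5.301 × 10⁻²⁴ kg·m/s.
KE = p²/(2m) = (5.301 × 10⁻²⁴)² / (2 × 6.645 × 10⁻²⁷) = 2.114 × 10⁻²¹ J = 2.11 × 10⁻²¹ J.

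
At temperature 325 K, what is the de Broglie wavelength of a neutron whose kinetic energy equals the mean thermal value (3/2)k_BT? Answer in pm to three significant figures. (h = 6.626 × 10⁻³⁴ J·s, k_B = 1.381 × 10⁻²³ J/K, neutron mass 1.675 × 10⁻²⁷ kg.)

KE = (3/2)k_BT = 1.5 × 1.381 × 10⁻²³ × 325 = 6.732 × 10⁻²¹ J.
p = √(2mKE) = √(2 × 1.675 × 10⁻²⁷ × 6.732 × 10⁻²¹) = 4.749 × 10⁻²⁴ kg·m/s.
λ = h/p = 1.40 × 10⁻¹⁰ m = 140 pm.

λ = 140 pm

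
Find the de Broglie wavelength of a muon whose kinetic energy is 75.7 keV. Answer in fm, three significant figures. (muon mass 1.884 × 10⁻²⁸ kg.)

KE = 75.7 keV = 1.213 × 10⁻¹⁴ J.
p = √(2mKE) = √(2 × 1.884 × 10⁻²⁸ × 1.213 × 10⁻¹⁴) = 2.138 × 10⁻²¹ kg·m/s.
λ = h/p = 6.626 × 10⁻³⁴ / 2.138 × 10⁻²¹ = 3.10 × 10⁻¹³ m = 310 fm.

λ = 310 fm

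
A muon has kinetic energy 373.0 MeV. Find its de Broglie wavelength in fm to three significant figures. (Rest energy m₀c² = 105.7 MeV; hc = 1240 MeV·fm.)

λ = 2.66 fm

Total energy E = KE + m₀c² = 373.0 + 105.7 = 478.7 MeV.
(pc)² = E² − (m₀c²)² = (478.7)² − (105.7)² = 2.180 × 10⁵ MeV², so pc = 466.9 MeV.
λ = hc/(pc) = 1240 MeV·fm / 466.9 MeV = 2.66 fm.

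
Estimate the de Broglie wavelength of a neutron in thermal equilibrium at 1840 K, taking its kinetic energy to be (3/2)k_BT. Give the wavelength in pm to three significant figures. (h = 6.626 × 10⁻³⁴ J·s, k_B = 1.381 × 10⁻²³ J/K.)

λ = 58.6 pm

KE = (3/2)k_BT = 1.5 × 1.381 × 10⁻²³ × 1840 = 3.812 × 10⁻²⁰ J.
p = √(2mKE) = √(2 × 1.675 × 10⁻²⁷ × 3.812 × 10⁻²⁰) = 1.130 × 10⁻²³ kg·m/s.
λ = h/p = 5.86 × 10⁻¹¹ m = 58.6 pm.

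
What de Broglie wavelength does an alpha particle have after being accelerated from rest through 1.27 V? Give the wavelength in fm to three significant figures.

λ = 9010 fm

KE = 2eV = 2 × 1.602 × 10⁻¹⁹ × 1.270 = 4.069 × 10⁻¹⁹ J.
p = √(2mKE) = √(2 × 6.645 × 10⁻²⁷ × 4.069 × 10⁻¹⁹) = 7.354 × 10⁻²³ kg·m/s.
λ = h/p = 6.626 × 10⁻³⁴ / 7.354 × 10⁻²³ = 9.01 × 10⁻¹² m = 9010 fm.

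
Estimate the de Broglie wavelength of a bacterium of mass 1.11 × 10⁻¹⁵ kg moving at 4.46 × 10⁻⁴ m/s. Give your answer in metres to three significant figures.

p = mv = 1.11 × 10⁻¹⁵ × 4.46 × 10⁻⁴ = 4.951 × 10⁻¹⁹ kg·m/s.
λ = h/p = 6.626 × 10⁻³⁴ / 4.951 × 10⁻¹⁹ = 1.34 × 10⁻¹⁵ m.

λ = 1.34 × 10⁻¹⁵ m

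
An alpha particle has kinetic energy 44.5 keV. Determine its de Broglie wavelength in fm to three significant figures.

KE = 44.5 keV = 7.129 × 10⁻¹⁵ J.
p = √(2mKE) = √(2 × 6.645 × 10⁻²⁷ × 7.129 × 10⁻¹⁵) = 9.734 × 10⁻²¹ kg·m/s.
λ = h/p = 6.626 × 10⁻³⁴ / 9.734 × 10⁻²¹ = 6.81 × 10⁻¹⁴ m = 68.1 fm.

λ = 68.1 fm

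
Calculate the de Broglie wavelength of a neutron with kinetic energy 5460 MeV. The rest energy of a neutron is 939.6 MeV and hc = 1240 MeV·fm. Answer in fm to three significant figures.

Total energy E = KE + m₀c² = 5460 + 939.6 = 6399.6 MeV.
(pc)² = E² − (m₀c²)² = (6399.6)² − (939.6)² = 4.007 × 10⁷ MeV², so pc = 6330 MeV.
λ = hc/(pc) = 1240 MeV·fm / 6330 MeV = 0.196 fm.

λ = 0.196 fm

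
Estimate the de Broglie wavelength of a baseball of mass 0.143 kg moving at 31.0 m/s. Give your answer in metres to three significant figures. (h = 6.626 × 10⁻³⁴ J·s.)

p = mv = 0.143 × 31.0 = 4.433 kg·m/s.
λ = h/p = 6.626 × 10⁻³⁴ / 4.433 = 1.49 × 10⁻³⁴ m.

λ = 1.49 × 10⁻³⁴ m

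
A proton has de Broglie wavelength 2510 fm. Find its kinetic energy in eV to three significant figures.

p = h/λ = 6.626 × 10⁻³⁴ / 2.510 × 10⁻¹² = 2.640 × 10⁻²² kg·m/s.
KE = p²/(2m) = (2.640 × 10⁻²²)² / (2 × 1.673 × 10⁻²⁷) = 2.083 × 10⁻¹⁷ J = 130 eV.

KE = 130 eV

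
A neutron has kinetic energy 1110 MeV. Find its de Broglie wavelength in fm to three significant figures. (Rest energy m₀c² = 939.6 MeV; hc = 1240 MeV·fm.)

Total energy E = KE + m₀c² = 1110 + 939.6 = 2049.6 MeV.
(pc)² = E² − (m₀c²)² = (2049.6)² − (939.6)² = 3.318 × 10⁶ MeV², so pc = 1822 MeV.
λ = hc/(pc) = 1240 MeV·fm / 1822 MeV = 0.681 fm.

λ = 0.681 fm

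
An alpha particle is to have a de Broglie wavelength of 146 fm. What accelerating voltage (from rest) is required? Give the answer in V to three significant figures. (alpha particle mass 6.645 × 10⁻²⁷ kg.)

p = h/λ = 6.626 × 10⁻³⁴ / 1.460 × 10⁻¹³ = 4.538 × 10⁻²¹ kg·m/s.
KE = p²/(2m) = 1.550 × 10⁻¹⁵ J.
V = KE/2e = 1.550 × 10⁻¹⁵ / (2 × 1.602 × 10⁻¹⁹) = 4840 V.

V = 4840 V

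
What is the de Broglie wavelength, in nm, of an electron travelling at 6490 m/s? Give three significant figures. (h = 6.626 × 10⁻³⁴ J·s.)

λ = 112 nm

p = mv = 9.109 × 10⁻³¹ × 6490 = 5.912 × 10⁻²⁷ kg·m/s.
λ = h/p = 6.626 × 10⁻³⁴ / 5.912 × 10⁻²⁷ = 1.12 × 10⁻⁷ m = 112 nm.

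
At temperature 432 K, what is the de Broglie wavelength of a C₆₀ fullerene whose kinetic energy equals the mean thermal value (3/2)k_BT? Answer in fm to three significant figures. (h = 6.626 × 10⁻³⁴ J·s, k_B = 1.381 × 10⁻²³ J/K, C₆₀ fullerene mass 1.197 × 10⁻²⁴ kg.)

λ = 4530 fm

KE = (3/2)k_BT = 1.5 × 1.381 × 10⁻²³ × 432 = 8.949 × 10⁻²¹ J.
p = √(2mKE) = √(2 × 1.197 × 10⁻²⁴ × 8.949 × 10⁻²¹) = 1.464 × 10⁻²² kg·m/s.
λ = h/p = 4.53 × 10⁻¹² m = 4530 fm.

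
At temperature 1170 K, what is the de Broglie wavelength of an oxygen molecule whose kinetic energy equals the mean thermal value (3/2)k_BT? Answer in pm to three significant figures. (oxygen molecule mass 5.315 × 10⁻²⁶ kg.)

KE = (3/2)k_BT = 1.5 × 1.381 × 10⁻²³ × 1170 = 2.424 × 10⁻²⁰ J.
p = √(2mKE) = √(2 × 5.315 × 10⁻²⁶ × 2.424 × 10⁻²⁰) = 5.076 × 10⁻²³ kg·m/s.
λ = h/p = 1.31 × 10⁻¹¹ m = 13.1 pm.

λ = 13.1 pm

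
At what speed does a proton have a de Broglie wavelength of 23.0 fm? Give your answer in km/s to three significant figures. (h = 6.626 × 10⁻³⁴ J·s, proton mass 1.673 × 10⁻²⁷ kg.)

v = 1.72 × 10⁴ km/s

p = h/λ = 6.626 × 10⁻³⁴ / 2.300 × 10⁻¹⁴ = 2.881 × 10⁻²⁰ kg·m/s.
v = p/m = 2.881 × 10⁻²⁰ / 1.673 × 10⁻²⁷ = 1.72 × 10⁷ m/s = 1.72 × 10⁴ km/s.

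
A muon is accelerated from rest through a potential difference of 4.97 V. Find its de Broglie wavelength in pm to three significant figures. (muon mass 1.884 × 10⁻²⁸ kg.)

λ = 38.3 pm

KE = eV = 1.602 × 10⁻¹⁹ × 4.970 = 7.962 × 10⁻¹⁹ J.
p = √(2mKE) = √(2 × 1.884 × 10⁻²⁸ × 7.962 × 10⁻¹⁹) = 1.732 × 10⁻²³ kg·m/s.
λ = h/p = 6.626 × 10⁻³⁴ / 1.732 × 10⁻²³ = 3.83 × 10⁻¹¹ m = 38.3 pm.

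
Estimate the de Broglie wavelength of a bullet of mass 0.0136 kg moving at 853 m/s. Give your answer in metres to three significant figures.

λ = 5.71 × 10⁻³⁵ m

p = mv = 0.0136 × 853 = 1.160 × 10¹ kg·m/s.
λ = h/p = 6.626 × 10⁻³⁴ / 1.160 × 10¹ = 5.71 × 10⁻³⁵ m.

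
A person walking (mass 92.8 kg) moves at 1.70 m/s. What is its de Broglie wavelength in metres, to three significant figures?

λ = 4.20 × 10⁻³⁶ m

p = mv = 92.8 × 1.70 = 1.578 × 10² kg·m/s.
λ = h/p = 6.626 × 10⁻³⁴ / 1.578 × 10² = 4.20 × 10⁻³⁶ m.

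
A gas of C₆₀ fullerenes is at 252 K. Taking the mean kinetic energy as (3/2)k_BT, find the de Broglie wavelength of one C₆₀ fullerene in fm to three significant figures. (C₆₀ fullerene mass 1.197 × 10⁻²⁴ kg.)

λ = 5930 fm

KE = (3/2)k_BT = 1.5 × 1.381 × 10⁻²³ × 252 = 5.220 × 10⁻²¹ J.
p = √(2mKE) = √(2 × 1.197 × 10⁻²⁴ × 5.220 × 10⁻²¹) = 1.118 × 10⁻²² kg·m/s.
λ = h/p = 5.93 × 10⁻¹² m = 5930 fm.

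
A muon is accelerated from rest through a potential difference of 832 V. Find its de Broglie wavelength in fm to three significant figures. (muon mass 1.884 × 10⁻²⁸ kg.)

λ = 2960 fm

KE = eV = 1.602 × 10⁻¹⁹ × 832.0 = 1.333 × 10⁻¹⁶ J.
p = √(2mKE) = √(2 × 1.884 × 10⁻²⁸ × 1.333 × 10⁻¹⁶) = 2.241 × 10⁻²² kg·m/s.
λ = h/p = 6.626 × 10⁻³⁴ / 2.241 × 10⁻²² = 2.96 × 10⁻¹² m = 2960 fm.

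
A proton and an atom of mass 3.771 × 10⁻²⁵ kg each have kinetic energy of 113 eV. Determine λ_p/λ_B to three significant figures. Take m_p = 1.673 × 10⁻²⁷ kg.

λ_p/λ_B = 15.0

At fixed KE, p = √(2mKE) so λ = h/p ∝ 1/√m.
λ_p/λ_B = √(m_B/m_p) = √(3.771 × 10⁻²⁵/1.673 × 10⁻²⁷) = √(225.4) = 15.0.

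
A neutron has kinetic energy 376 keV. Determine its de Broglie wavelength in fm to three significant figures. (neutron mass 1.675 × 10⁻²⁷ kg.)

λ = 46.6 fm

KE = 376 keV = 6.024 × 10⁻¹⁴ J.
p = √(2mKE) = √(2 × 1.675 × 10⁻²⁷ × 6.024 × 10⁻¹⁴) = 1.421 × 10⁻²⁰ kg·m/s.
λ = h/p = 6.626 × 10⁻³⁴ / 1.421 × 10⁻²⁰ = 4.66 × 10⁻¹⁴ m = 46.6 fm.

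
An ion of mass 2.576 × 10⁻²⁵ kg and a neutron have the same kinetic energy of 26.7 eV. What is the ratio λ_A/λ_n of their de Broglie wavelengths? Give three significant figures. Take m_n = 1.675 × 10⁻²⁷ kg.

At fixed KE, p = √(2mKE) so λ = h/p ∝ 1/√m.
λ_A/λ_n = √(m_n/m_A) = √(1.675 × 10⁻²⁷/2.576 × 10⁻²⁵) = √(6.502 × 10⁻³) = 0.0806.

λ_A/λ_n = 0.0806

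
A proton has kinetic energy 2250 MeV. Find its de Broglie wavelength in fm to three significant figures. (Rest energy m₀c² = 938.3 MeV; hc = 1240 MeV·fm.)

λ = 0.407 fm

Total energy E = KE + m₀c² = 2250 + 938.3 = 3188.3 MeV.
(pc)² = E² − (m₀c²)² = (3188.3)² − (938.3)² = 9.285 × 10⁶ MeV², so pc = 3047 MeV.
λ = hc/(pc) = 1240 MeV·fm / 3047 MeV = 0.407 fm.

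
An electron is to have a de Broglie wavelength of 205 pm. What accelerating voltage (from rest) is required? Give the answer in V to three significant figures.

V = 35.8 V

p = h/λ = 6.626 × 10⁻³⁴ / 2.050 × 10⁻¹⁰ = 3.232 × 10⁻²⁴ kg·m/s.
KE = p²/(2m) = 5.734 × 10⁻¹⁸ J.
V = KE/e = 5.734 × 10⁻¹⁸ / (1.602 × 10⁻¹⁹) = 35.8 V.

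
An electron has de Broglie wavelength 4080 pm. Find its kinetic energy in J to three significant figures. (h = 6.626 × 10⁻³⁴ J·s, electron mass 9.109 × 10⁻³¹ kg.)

p = h/λ = 6.626 × 10⁻³⁴ / 4.080 × 10⁻⁹ = 1.624 × 10⁻²⁵ kg·m/s.
KE = p²/(2m) = (1.624 × 10⁻²⁵)² / (2 × 9.109 × 10⁻³¹) = 1.448 × 10⁻²⁰ J = 1.45 × 10⁻²⁰ J.

KE = 1.45 × 10⁻²⁰ J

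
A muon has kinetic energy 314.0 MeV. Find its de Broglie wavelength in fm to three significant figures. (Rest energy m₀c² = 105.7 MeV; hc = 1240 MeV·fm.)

λ = 3.05 fm

Total energy E = KE + m₀c² = 314.0 + 105.7 = 419.7 MeV.
(pc)² = E² − (m₀c²)² = (419.7)² − (105.7)² = 1.650 × 10⁵ MeV², so pc = 406.2 MeV.
λ = hc/(pc) = 1240 MeV·fm / 406.2 MeV = 3.05 fm.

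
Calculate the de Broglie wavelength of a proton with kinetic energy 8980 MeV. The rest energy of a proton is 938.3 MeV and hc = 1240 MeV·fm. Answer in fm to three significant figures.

λ = 0.126 fm

Total energy E = KE + m₀c² = 8980 + 938.3 = 9918.3 MeV.
(pc)² = E² − (m₀c²)² = (9918.3)² − (938.3)² = 9.749 × 10⁷ MeV², so pc = 9874 MeV.
λ = hc/(pc) = 1240 MeV·fm / 9874 MeV = 0.126 fm.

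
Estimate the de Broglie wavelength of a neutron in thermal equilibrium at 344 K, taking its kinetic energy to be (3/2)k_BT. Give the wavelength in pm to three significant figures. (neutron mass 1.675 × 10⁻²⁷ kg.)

KE = (3/2)k_BT = 1.5 × 1.381 × 10⁻²³ × 344 = 7.126 × 10⁻²¹ J.
p = √(2mKE) = √(2 × 1.675 × 10⁻²⁷ × 7.126 × 10⁻²¹) = 4.886 × 10⁻²⁴ kg·m/s.
λ = h/p = 1.36 × 10⁻¹⁰ m = 136 pm.

λ = 136 pm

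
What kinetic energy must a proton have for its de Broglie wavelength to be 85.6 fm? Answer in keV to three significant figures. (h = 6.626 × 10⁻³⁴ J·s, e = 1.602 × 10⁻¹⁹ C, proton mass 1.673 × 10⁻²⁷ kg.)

p = h/λ = 6.626 × 10⁻³⁴ / 8.560 × 10⁻¹⁴ = 7.741 × 10⁻²¹ kg·m/s.
KE = p²/(2m) = (7.741 × 10⁻²¹)² / (2 × 1.673 × 10⁻²⁷) = 1.791 × 10⁻¹⁴ J = 112 keV.

KE = 112 keV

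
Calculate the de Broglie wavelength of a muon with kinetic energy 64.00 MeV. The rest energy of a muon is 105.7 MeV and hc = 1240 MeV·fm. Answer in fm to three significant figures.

Total energy E = KE + m₀c² = 64.00 + 105.7 = 169.70 MeV.
(pc)² = E² − (m₀c²)² = (169.70)² − (105.7)² = 1.763 × 10⁴ MeV², so pc = 132.8 MeV.
λ = hc/(pc) = 1240 MeV·fm / 132.8 MeV = 9.34 fm.

λ = 9.34 fm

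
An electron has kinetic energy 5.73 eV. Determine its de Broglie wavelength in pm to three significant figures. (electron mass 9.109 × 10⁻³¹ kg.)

KE = 5.73 eV = 9.179 × 10⁻¹⁹ J.
p = √(2mKE) = √(2 × 9.109 × 10⁻³¹ × 9.179 × 10⁻¹⁹) = 1.293 × 10⁻²⁴ kg·m/s.
λ = h/p = 6.626 × 10⁻³⁴ / 1.293 × 10⁻²⁴ = 5.12 × 10⁻¹⁰ m = 512 pm.

λ = 512 pm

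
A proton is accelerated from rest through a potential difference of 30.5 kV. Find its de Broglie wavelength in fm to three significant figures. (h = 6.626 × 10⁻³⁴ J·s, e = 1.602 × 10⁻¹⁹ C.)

λ = 164 fm

KE = eV = 1.602 × 10⁻¹⁹ × 3.050 × 10⁴ = 4.886 × 10⁻¹⁵ J.
p = √(2mKE) = √(2 × 1.673 × 10⁻²⁷ × 4.886 × 10⁻¹⁵) = 4.043 × 10⁻²¹ kg·m/s.
λ = h/p = 6.626 × 10⁻³⁴ / 4.043 × 10⁻²¹ = 1.64 × 10⁻¹³ m = 164 fm.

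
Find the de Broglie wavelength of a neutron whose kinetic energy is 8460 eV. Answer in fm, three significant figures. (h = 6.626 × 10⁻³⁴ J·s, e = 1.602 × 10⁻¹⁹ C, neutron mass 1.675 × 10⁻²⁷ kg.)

λ = 311 fm

KE = 8460 eV = 1.355 × 10⁻¹⁵ J.
p = √(2mKE) = √(2 × 1.675 × 10⁻²⁷ × 1.355 × 10⁻¹⁵) = 2.131 × 10⁻²¹ kg·m/s.
λ = h/p = 6.626 × 10⁻³⁴ / 2.131 × 10⁻²¹ = 3.11 × 10⁻¹³ m = 311 fm.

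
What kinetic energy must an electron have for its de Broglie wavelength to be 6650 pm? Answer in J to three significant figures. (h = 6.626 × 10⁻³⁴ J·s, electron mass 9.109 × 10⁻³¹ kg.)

p = h/λ = 6.626 × 10⁻³⁴ / 6.650 × 10⁻⁹ = 9.964 × 10⁻²⁶ kg·m/s.
KE = p²/(2m) = (9.964 × 10⁻²⁶)² / (2 × 9.109 × 10⁻³¹) = 5.450 × 10⁻²¹ J = 5.45 × 10⁻²¹ J.

KE = 5.45 × 10⁻²¹ J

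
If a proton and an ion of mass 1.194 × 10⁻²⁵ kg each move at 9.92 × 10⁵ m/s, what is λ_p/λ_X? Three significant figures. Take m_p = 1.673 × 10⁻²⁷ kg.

At fixed v, p = mv so λ = h/(mv) ∝ 1/m.
λ_p/λ_X = m_X/m_p = 1.194 × 10⁻²⁵/1.673 × 10⁻²⁷ = 71.4.

λ_p/λ_X = 71.4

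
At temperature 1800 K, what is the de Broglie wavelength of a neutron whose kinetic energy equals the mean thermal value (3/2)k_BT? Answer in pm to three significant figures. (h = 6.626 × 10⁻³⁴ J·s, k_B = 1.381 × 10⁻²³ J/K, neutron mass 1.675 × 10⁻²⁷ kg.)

KE = (3/2)k_BT = 1.5 × 1.381 × 10⁻²³ × 1800 = 3.729 × 10⁻²⁰ J.
p = √(2mKE) = √(2 × 1.675 × 10⁻²⁷ × 3.729 × 10⁻²⁰) = 1.118 × 10⁻²³ kg·m/s.
λ = h/p = 5.93 × 10⁻¹¹ m = 59.3 pm.

λ = 59.3 pm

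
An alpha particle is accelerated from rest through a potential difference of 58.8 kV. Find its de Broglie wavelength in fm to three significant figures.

KE = 2eV = 2 × 1.602 × 10⁻¹⁹ × 5.880 × 10⁴ = 1.884 × 10⁻¹⁴ J.
p = √(2mKE) = √(2 × 6.645 × 10⁻²⁷ × 1.884 × 10⁻¹⁴) = 1.582 × 10⁻²⁰ kg·m/s.
λ = h/p = 6.626 × 10⁻³⁴ / 1.582 × 10⁻²⁰ = 4.19 × 10⁻¹⁴ m = 41.9 fm.

λ = 41.9 fm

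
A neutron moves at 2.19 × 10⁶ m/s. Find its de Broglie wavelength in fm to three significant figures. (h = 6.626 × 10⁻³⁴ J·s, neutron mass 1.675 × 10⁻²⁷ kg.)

p = mv = 1.675 × 10⁻²⁷ × 2.19 × 10⁶ = 3.668 × 10⁻²¹ kg·m/s.
λ = h/p = 6.626 × 10⁻³⁴ / 3.668 × 10⁻²¹ = 1.81 × 10⁻¹³ m = 181 fm.

λ = 181 fm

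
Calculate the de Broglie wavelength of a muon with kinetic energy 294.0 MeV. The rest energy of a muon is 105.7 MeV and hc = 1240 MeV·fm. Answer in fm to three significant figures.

λ = 3.22 fm

Total energy E = KE + m₀c² = 294.0 + 105.7 = 399.7 MeV.
(pc)² = E² − (m₀c²)² = (399.7)² − (105.7)² = 1.486 × 10⁵ MeV², so pc = 385.5 MeV.
λ = hc/(pc) = 1240 MeV·fm / 385.5 MeV = 3.22 fm.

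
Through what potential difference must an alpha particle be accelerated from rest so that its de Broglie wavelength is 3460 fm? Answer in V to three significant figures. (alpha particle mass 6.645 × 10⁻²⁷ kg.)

p = h/λ = 6.626 × 10⁻³⁴ / 3.460 × 10⁻¹² = 1.915 × 10⁻²² kg·m/s.
KE = p²/(2m) = 2.759 × 10⁻¹⁸ J.
V = KE/2e = 2.759 × 10⁻¹⁸ / (2 × 1.602 × 10⁻¹⁹) = 8.61 V.

V = 8.61 V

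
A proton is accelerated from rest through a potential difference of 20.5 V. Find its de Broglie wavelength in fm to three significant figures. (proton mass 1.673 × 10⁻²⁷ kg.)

KE = eV = 1.602 × 10⁻¹⁹ × 20.50 = 3.284 × 10⁻¹⁸ J.
p = √(2mKE) = √(2 × 1.673 × 10⁻²⁷ × 3.284 × 10⁻¹⁸) = 1.048 × 10⁻²² kg·m/s.
λ = h/p = 6.626 × 10⁻³⁴ / 1.048 × 10⁻²² = 6.32 × 10⁻¹² m = 6320 fm.

λ = 6320 fm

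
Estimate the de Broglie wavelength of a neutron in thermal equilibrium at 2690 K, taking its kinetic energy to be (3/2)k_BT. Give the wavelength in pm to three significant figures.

KE = (3/2)k_BT = 1.5 × 1.381 × 10⁻²³ × 2690 = 5.572 × 10⁻²⁰ J.
p = √(2mKE) = √(2 × 1.675 × 10⁻²⁷ × 5.572 × 10⁻²⁰) = 1.366 × 10⁻²³ kg·m/s.
λ = h/p = 4.85 × 10⁻¹¹ m = 48.5 pm.

λ = 48.5 pm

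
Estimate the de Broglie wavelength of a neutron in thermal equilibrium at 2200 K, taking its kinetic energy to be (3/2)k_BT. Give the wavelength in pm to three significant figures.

λ = 53.6 pm

KE = (3/2)k_BT = 1.5 × 1.381 × 10⁻²³ × 2200 = 4.557 × 10⁻²⁰ J.
p = √(2mKE) = √(2 × 1.675 × 10⁻²⁷ × 4.557 × 10⁻²⁰) = 1.236 × 10⁻²³ kg·m/s.
λ = h/p = 5.36 × 10⁻¹¹ m = 53.6 pm.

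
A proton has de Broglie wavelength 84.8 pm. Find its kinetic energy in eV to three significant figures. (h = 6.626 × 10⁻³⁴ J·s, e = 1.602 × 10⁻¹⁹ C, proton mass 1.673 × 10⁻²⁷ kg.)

p = h/λ = 6.626 × 10⁻³⁴ / 8.480 × 10⁻¹¹ = 7.814 × 10⁻²⁴ kg·m/s.
KE = p²/(2m) = (7.814 × 10⁻²⁴)² / (2 × 1.673 × 10⁻²⁷) = 1.825 × 10⁻²⁰ J = 0.114 eV.

KE = 0.114 eV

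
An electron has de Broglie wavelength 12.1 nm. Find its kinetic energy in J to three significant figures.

p = h/λ = 6.626 × 10⁻³⁴ / 1.210 × 10⁻⁸ = 5.476 × 10⁻²⁶ kg·m/s.
KE = p²/(2m) = (5.476 × 10⁻²⁶)² / (2 × 9.109 × 10⁻³¹) = 1.646 × 10⁻²¹ J = 1.65 × 10⁻²¹ J.

KE = 1.65 × 10⁻²¹ J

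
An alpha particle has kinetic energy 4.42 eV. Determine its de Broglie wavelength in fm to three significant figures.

λ = 6830 fm

KE = 4.42 eV = 7.081 × 10⁻¹⁹ J.
p = √(2mKE) = √(2 × 6.645 × 10⁻²⁷ × 7.081 × 10⁻¹⁹) = 9.701 × 10⁻²³ kg·m/s.
λ = h/p = 6.626 × 10⁻³⁴ / 9.701 × 10⁻²³ = 6.83 × 10⁻¹² m = 6830 fm.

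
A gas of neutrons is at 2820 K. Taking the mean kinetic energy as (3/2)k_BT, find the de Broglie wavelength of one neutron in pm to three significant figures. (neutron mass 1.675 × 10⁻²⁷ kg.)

KE = (3/2)k_BT = 1.5 × 1.381 × 10⁻²³ × 2820 = 5.842 × 10⁻²⁰ J.
p = √(2mKE) = √(2 × 1.675 × 10⁻²⁷ × 5.842 × 10⁻²⁰) = 1.399 × 10⁻²³ kg·m/s.
λ = h/p = 4.74 × 10⁻¹¹ m = 47.4 pm.

λ = 47.4 pm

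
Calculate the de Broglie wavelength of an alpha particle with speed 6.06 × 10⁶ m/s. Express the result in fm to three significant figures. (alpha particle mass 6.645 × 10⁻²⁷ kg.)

p = mv = 6.645 × 10⁻²⁷ × 6.06 × 10⁶ = 4.027 × 10⁻²⁰ kg·m/s.
λ = h/p = 6.626 × 10⁻³⁴ / 4.027 × 10⁻²⁰ = 1.65 × 10⁻¹⁴ m = 16.5 fm.

λ = 16.5 fm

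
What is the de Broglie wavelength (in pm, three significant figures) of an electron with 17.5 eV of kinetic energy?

KE = 17.5 eV = 2.804 × 10⁻¹⁸ J.
p = √(2mKE) = √(2 × 9.109 × 10⁻³¹ × 2.804 × 10⁻¹⁸) = 2.260 × 10⁻²⁴ kg·m/s.
λ = h/p = 6.626 × 10⁻³⁴ / 2.260 × 10⁻²⁴ = 2.93 × 10⁻¹⁰ m = 293 pm.

λ = 293 pm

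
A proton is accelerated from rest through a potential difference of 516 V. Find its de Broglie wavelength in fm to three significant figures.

KE = eV = 1.602 × 10⁻¹⁹ × 516.0 = 8.266 × 10⁻¹⁷ J.
p = √(2mKE) = √(2 × 1.673 × 10⁻²⁷ × 8.266 × 10⁻¹⁷) = 5.259 × 10⁻²² kg·m/s.
λ = h/p = 6.626 × 10⁻³⁴ / 5.259 × 10⁻²² = 1.26 × 10⁻¹² m = 1260 fm.

λ = 1260 fm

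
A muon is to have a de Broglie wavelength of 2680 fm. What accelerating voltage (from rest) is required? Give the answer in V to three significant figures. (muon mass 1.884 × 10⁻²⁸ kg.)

V = 1010 V

p = h/λ = 6.626 × 10⁻³⁴ / 2.680 × 10⁻¹² = 2.472 × 10⁻²² kg·m/s.
KE = p²/(2m) = 1.622 × 10⁻¹⁶ J.
V = KE/e = 1.622 × 10⁻¹⁶ / (1.602 × 10⁻¹⁹) = 1010 V.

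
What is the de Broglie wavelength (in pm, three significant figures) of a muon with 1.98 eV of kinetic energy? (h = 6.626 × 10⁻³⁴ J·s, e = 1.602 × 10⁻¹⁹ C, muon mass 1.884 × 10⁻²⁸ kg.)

λ = 60.6 pm

KE = 1.98 eV = 3.172 × 10⁻¹⁹ J.
p = √(2mKE) = √(2 × 1.884 × 10⁻²⁸ × 3.172 × 10⁻¹⁹) = 1.093 × 10⁻²³ kg·m/s.
λ = h/p = 6.626 × 10⁻³⁴ / 1.093 × 10⁻²³ = 6.06 × 10⁻¹¹ m = 60.6 pm.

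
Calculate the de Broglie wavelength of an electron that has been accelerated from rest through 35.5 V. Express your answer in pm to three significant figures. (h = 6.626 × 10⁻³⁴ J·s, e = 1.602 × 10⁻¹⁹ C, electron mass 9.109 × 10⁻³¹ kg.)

KE = eV = 1.602 × 10⁻¹⁹ × 35.50 = 5.687 × 10⁻¹⁸ J.
p = √(2mKE) = √(2 × 9.109 × 10⁻³¹ × 5.687 × 10⁻¹⁸) = 3.219 × 10⁻²⁴ kg·m/s.
λ = h/p = 6.626 × 10⁻³⁴ / 3.219 × 10⁻²⁴ = 2.06 × 10⁻¹⁰ m = 206 pm.

λ = 206 pm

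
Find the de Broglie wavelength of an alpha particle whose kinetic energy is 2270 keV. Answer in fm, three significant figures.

KE = 2270 keV = 3.637 × 10⁻¹³ J.
p = √(2mKE) = √(2 × 6.645 × 10⁻²⁷ × 3.637 × 10⁻¹³) = 6.952 × 10⁻²⁰ kg·m/s.
λ = h/p = 6.626 × 10⁻³⁴ / 6.952 × 10⁻²⁰ = 9.53 × 10⁻¹⁵ m = 9.53 fm.

λ = 9.53 fm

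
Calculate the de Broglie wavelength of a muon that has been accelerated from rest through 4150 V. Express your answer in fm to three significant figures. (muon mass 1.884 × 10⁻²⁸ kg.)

λ = 1320 fm

KE = eV = 1.602 × 10⁻¹⁹ × 4150 = 6.648 × 10⁻¹⁶ J.
p = √(2mKE) = √(2 × 1.884 × 10⁻²⁸ × 6.648 × 10⁻¹⁶) = 5.005 × 10⁻²² kg·m/s.
λ = h/p = 6.626 × 10⁻³⁴ / 5.005 × 10⁻²² = 1.32 × 10⁻¹² m = 1320 fm.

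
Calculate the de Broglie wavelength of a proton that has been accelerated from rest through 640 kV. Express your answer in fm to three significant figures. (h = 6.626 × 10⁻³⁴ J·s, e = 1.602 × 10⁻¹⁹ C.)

λ = 35.8 fm

KE = eV = 1.602 × 10⁻¹⁹ × 6.400 × 10⁵ = 1.025 × 10⁻¹³ J.
p = √(2mKE) = √(2 × 1.673 × 10⁻²⁷ × 1.025 × 10⁻¹³) = 1.852 × 10⁻²⁰ kg·m/s.
λ = h/p = 6.626 × 10⁻³⁴ / 1.852 × 10⁻²⁰ = 3.58 × 10⁻¹⁴ m = 35.8 fm.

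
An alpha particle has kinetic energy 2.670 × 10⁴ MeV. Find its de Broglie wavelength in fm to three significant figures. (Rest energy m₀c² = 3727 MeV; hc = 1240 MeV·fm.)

λ = 0.0411 fm

Total energy E = KE + m₀c² = 2.670 × 10⁴ + 3727 = 30427 MeV.
(pc)² = E² − (m₀c²)² = (30427)² − (3727)² = 9.119 × 10⁸ MeV², so pc = 3.020 × 10⁴ MeV.
λ = hc/(pc) = 1240 MeV·fm / 3.020 × 10⁴ MeV = 0.0411 fm.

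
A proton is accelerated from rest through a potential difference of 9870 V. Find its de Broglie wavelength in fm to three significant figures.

KE = eV = 1.602 × 10⁻¹⁹ × 9870 = 1.581 × 10⁻¹⁵ J.
p = √(2mKE) = √(2 × 1.673 × 10⁻²⁷ × 1.581 × 10⁻¹⁵) = 2.300 × 10⁻²¹ kg·m/s.
λ = h/p = 6.626 × 10⁻³⁴ / 2.300 × 10⁻²¹ = 2.88 × 10⁻¹³ m = 288 fm.

λ = 288 fm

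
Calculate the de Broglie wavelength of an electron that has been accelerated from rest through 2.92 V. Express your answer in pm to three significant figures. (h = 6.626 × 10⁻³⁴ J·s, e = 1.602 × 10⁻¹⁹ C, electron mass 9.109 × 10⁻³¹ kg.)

KE = eV = 1.602 × 10⁻¹⁹ × 2.920 = 4.678 × 10⁻¹⁹ J.
p = √(2mKE) = √(2 × 9.109 × 10⁻³¹ × 4.678 × 10⁻¹⁹) = 9.232 × 10⁻²⁵ kg·m/s.
λ = h/p = 6.626 × 10⁻³⁴ / 9.232 × 10⁻²⁵ = 7.18 × 10⁻¹⁰ m = 718 pm.

λ = 718 pm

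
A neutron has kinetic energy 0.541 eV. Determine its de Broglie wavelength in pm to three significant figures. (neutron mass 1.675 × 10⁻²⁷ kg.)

KE = 0.541 eV = 8.667 × 10⁻²⁰ J.
p = √(2mKE) = √(2 × 1.675 × 10⁻²⁷ × 8.667 × 10⁻²⁰) = 1.704 × 10⁻²³ kg·m/s.
λ = h/p = 6.626 × 10⁻³⁴ / 1.704 × 10⁻²³ = 3.89 × 10⁻¹¹ m = 38.9 pm.

λ = 38.9 pm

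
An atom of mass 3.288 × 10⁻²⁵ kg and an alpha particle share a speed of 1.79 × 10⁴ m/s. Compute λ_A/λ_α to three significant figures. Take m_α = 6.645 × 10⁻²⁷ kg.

λ_A/λ_α = 0.0202

At fixed v, p = mv so λ = h/(mv) ∝ 1/m.
λ_A/λ_α = m_α/m_A = 6.645 × 10⁻²⁷/3.288 × 10⁻²⁵ = 0.0202.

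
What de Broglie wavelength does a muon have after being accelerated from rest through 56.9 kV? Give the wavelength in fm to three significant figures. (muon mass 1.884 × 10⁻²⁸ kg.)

KE = eV = 1.602 × 10⁻¹⁹ × 5.690 × 10⁴ = 9.115 × 10⁻¹⁵ J.
p = √(2mKE) = √(2 × 1.884 × 10⁻²⁸ × 9.115 × 10⁻¹⁵) = 1.853 × 10⁻²¹ kg·m/s.
λ = h/p = 6.626 × 10⁻³⁴ / 1.853 × 10⁻²¹ = 3.58 × 10⁻¹³ m = 358 fm.

λ = 358 fm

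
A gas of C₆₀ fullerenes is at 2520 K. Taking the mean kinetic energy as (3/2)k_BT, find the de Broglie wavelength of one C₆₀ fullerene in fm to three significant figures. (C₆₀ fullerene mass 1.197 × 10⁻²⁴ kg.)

KE = (3/2)k_BT = 1.5 × 1.381 × 10⁻²³ × 2520 = 5.220 × 10⁻²⁰ J.
p = √(2mKE) = √(2 × 1.197 × 10⁻²⁴ × 5.220 × 10⁻²⁰) = 3.535 × 10⁻²² kg·m/s.
λ = h/p = 1.87 × 10⁻¹² m = 1870 fm.

λ = 1870 fm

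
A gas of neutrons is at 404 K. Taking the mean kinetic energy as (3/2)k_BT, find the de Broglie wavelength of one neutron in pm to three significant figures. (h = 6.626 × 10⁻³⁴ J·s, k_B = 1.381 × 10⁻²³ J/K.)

KE = (3/2)k_BT = 1.5 × 1.381 × 10⁻²³ × 404 = 8.369 × 10⁻²¹ J.
p = √(2mKE) = √(2 × 1.675 × 10⁻²⁷ × 8.369 × 10⁻²¹) = 5.295 × 10⁻²⁴ kg·m/s.
λ = h/p = 1.25 × 10⁻¹⁰ m = 125 pm.

λ = 125 pm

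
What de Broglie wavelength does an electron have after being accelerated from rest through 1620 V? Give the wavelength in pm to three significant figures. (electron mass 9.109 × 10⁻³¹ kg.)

KE = eV = 1.602 × 10⁻¹⁹ × 1620 = 2.595 × 10⁻¹⁶ J.
p = √(2mKE) = √(2 × 9.109 × 10⁻³¹ × 2.595 × 10⁻¹⁶) = 2.174 × 10⁻²³ kg·m/s.
λ = h/p = 6.626 × 10⁻³⁴ / 2.174 × 10⁻²³ = 3.05 × 10⁻¹¹ m = 30.5 pm.

λ = 30.5 pm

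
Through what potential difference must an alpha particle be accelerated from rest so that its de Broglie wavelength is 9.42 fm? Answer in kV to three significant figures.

p = h/λ = 6.626 × 10⁻³⁴ / 9.420 × 10⁻¹⁵ = 7.034 × 10⁻²⁰ kg·m/s.
KE = p²/(2m) = 3.723 × 10⁻¹³ J.
V = KE/2e = 3.723 × 10⁻¹³ / (2 × 1.602 × 10⁻¹⁹) = 1160 kV.

V = 1160 kV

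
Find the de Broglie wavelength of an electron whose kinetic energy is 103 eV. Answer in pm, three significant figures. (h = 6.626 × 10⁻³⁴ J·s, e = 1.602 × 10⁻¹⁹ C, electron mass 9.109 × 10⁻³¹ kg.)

λ = 121 pm

KE = 103 eV = 1.650 × 10⁻¹⁷ J.
p = √(2mKE) = √(2 × 9.109 × 10⁻³¹ × 1.650 × 10⁻¹⁷) = 5.483 × 10⁻²⁴ kg·m/s.
λ = h/p = 6.626 × 10⁻³⁴ / 5.483 × 10⁻²⁴ = 1.21 × 10⁻¹⁰ m = 121 pm.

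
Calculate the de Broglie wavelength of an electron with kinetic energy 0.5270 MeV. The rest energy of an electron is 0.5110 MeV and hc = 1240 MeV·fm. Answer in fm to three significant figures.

Total energy E = KE + m₀c² = 0.5270 + 0.5110 = 1.0380 MeV.
(pc)² = E² − (m₀c²)² = (1.0380)² − (0.5110)² = 0.8163 MeV², so pc = 0.9035 MeV.
λ = hc/(pc) = 1240 MeV·fm / 0.9035 MeV = 1370 fm.

λ = 1370 fm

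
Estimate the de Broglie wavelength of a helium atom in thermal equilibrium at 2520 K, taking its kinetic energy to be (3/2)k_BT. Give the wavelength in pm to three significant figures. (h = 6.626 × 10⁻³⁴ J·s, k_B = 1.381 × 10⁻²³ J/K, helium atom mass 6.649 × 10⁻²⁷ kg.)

λ = 25.1 pm

KE = (3/2)k_BT = 1.5 × 1.381 × 10⁻²³ × 2520 = 5.220 × 10⁻²⁰ J.
p = √(2mKE) = √(2 × 6.649 × 10⁻²⁷ × 5.220 × 10⁻²⁰) = 2.635 × 10⁻²³ kg·m/s.
λ = h/p = 2.51 × 10⁻¹¹ m = 25.1 pm.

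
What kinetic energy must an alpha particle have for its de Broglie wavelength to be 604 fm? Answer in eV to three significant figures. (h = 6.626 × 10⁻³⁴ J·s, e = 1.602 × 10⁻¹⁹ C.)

KE = 565 eV

p = h/λ = 6.626 × 10⁻³⁴ / 6.040 × 10⁻¹³ = 1.097 × 10⁻²¹ kg·m/s.
KE = p²/(2m) = (1.097 × 10⁻²¹)² / (2 × 6.645 × 10⁻²⁷) = 9.055 × 10⁻¹⁷ J = 565 eV.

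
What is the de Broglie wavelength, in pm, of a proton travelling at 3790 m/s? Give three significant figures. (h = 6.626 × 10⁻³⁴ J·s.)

p = mv = 1.673 × 10⁻²⁷ × 3790 = 6.341 × 10⁻²⁴ kg·m/s.
λ = h/p = 6.626 × 10⁻³⁴ / 6.341 × 10⁻²⁴ = 1.04 × 10⁻¹⁰ m = 104 pm.

λ = 104 pm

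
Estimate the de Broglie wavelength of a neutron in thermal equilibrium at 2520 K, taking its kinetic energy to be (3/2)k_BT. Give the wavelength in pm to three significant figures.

λ = 50.1 pm

KE = (3/2)k_BT = 1.5 × 1.381 × 10⁻²³ × 2520 = 5.220 × 10⁻²⁰ J.
p = √(2mKE) = √(2 × 1.675 × 10⁻²⁷ × 5.220 × 10⁻²⁰) = 1.322 × 10⁻²³ kg·m/s.
λ = h/p = 5.01 × 10⁻¹¹ m = 50.1 pm.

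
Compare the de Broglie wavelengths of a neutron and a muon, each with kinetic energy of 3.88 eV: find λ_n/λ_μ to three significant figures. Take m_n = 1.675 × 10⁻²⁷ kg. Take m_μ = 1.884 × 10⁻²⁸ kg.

At fixed KE, p = √(2mKE) so λ = h/p ∝ 1/√m.
λ_n/λ_μ = √(m_μ/m_n) = √(1.884 × 10⁻²⁸/1.675 × 10⁻²⁷) = √(0.1125) = 0.335.

λ_n/λ_μ = 0.335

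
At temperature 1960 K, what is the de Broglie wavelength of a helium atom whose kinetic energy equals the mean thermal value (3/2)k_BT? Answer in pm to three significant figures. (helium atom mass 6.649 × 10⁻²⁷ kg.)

λ = 28.5 pm

KE = (3/2)k_BT = 1.5 × 1.381 × 10⁻²³ × 1960 = 4.060 × 10⁻²⁰ J.
p = √(2mKE) = √(2 × 6.649 × 10⁻²⁷ × 4.060 × 10⁻²⁰) = 2.324 × 10⁻²³ kg·m/s.
λ = h/p = 2.85 × 10⁻¹¹ m = 28.5 pm.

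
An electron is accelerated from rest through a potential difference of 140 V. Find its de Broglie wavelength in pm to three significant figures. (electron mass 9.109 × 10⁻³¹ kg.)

λ = 104 pm

KE = eV = 1.602 × 10⁻¹⁹ × 140.0 = 2.243 × 10⁻¹⁷ J.
p = √(2mKE) = √(2 × 9.109 × 10⁻³¹ × 2.243 × 10⁻¹⁷) = 6.392 × 10⁻²⁴ kg·m/s.
λ = h/p = 6.626 × 10⁻³⁴ / 6.392 × 10⁻²⁴ = 1.04 × 10⁻¹⁰ m = 104 pm.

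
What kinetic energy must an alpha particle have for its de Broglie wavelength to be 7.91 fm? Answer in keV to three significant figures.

KE = 3300 keV

p = h/λ = 6.626 × 10⁻³⁴ / 7.910 × 10⁻¹⁵ = 8.377 × 10⁻²⁰ kg·m/s.
KE = p²/(2m) = (8.377 × 10⁻²⁰)² / (2 × 6.645 × 10⁻²⁷) = 5.280 × 10⁻¹³ J = 3300 keV.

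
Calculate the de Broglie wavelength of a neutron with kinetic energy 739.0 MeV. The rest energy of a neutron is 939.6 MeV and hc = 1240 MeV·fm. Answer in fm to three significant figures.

Total energy E = KE + m₀c² = 739.0 + 939.6 = 1678.6 MeV.
(pc)² = E² − (m₀c²)² = (1678.6)² − (939.6)² = 1.935 × 10⁶ MeV², so pc = 1391 MeV.
λ = hc/(pc) = 1240 MeV·fm / 1391 MeV = 0.891 fm.

λ = 0.891 fm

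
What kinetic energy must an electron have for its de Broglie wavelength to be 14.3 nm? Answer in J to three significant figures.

p = h/λ = 6.626 × 10⁻³⁴ / 1.430 × 10⁻⁸ = 4.634 × 10⁻²⁶ kg·m/s.
KE = p²/(2m) = (4.634 × 10⁻²⁶)² / (2 × 9.109 × 10⁻³¹) = 1.179 × 10⁻²¹ J = 1.18 × 10⁻²¹ J.

KE = 1.18 × 10⁻²¹ J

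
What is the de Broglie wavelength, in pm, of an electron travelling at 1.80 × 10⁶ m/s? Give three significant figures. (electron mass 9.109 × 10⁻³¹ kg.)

p = mv = 9.109 × 10⁻³¹ × 1.80 × 10⁶ = 1.640 × 10⁻²⁴ kg·m/s.
λ = h/p = 6.626 × 10⁻³⁴ / 1.640 × 10⁻²⁴ = 4.04 × 10⁻¹⁰ m = 404 pm.

λ = 404 pm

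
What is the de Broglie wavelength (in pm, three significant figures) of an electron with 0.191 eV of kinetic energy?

KE = 0.191 eV = 3.060 × 10⁻²⁰ J.
p = √(2mKE) = √(2 × 9.109 × 10⁻³¹ × 3.060 × 10⁻²⁰) = 2.361 × 10⁻²⁵ kg·m/s.
λ = h/p = 6.626 × 10⁻³⁴ / 2.361 × 10⁻²⁵ = 2.81 × 10⁻⁹ m = 2810 pm.

λ = 2810 pm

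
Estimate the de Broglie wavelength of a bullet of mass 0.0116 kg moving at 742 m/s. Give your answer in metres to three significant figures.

λ = 7.70 × 10⁻³⁵ m

p = mv = 0.0116 × 742 = 8.607 kg·m/s.
λ = h/p = 6.626 × 10⁻³⁴ / 8.607 = 7.70 × 10⁻³⁵ m.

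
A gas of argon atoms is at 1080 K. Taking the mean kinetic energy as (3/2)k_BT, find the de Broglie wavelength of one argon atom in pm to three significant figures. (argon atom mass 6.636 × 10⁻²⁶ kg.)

λ = 12.2 pm

KE = (3/2)k_BT = 1.5 × 1.381 × 10⁻²³ × 1080 = 2.237 × 10⁻²⁰ J.
p = √(2mKE) = √(2 × 6.636 × 10⁻²⁶ × 2.237 × 10⁻²⁰) = 5.449 × 10⁻²³ kg·m/s.
λ = h/p = 1.22 × 10⁻¹¹ m = 12.2 pm.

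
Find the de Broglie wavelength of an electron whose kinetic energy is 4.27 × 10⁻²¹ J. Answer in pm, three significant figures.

λ = 7510 pm

p = √(2mKE) = √(2 × 9.109 × 10⁻³¹ × 4.270 × 10⁻²¹) = 8.820 × 10⁻²⁶ kg·m/s.
λ = h/p = 6.626 × 10⁻³⁴ / 8.820 × 10⁻²⁶ = 7.51 × 10⁻⁹ m = 7510 pm.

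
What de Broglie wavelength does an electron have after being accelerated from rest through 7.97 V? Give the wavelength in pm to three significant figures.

λ = 434 pm

KE = eV = 1.602 × 10⁻¹⁹ × 7.970 = 1.277 × 10⁻¹⁸ J.
p = √(2mKE) = √(2 × 9.109 × 10⁻³¹ × 1.277 × 10⁻¹⁸) = 1.525 × 10⁻²⁴ kg·m/s.
λ = h/p = 6.626 × 10⁻³⁴ / 1.525 × 10⁻²⁴ = 4.34 × 10⁻¹⁰ m = 434 pm.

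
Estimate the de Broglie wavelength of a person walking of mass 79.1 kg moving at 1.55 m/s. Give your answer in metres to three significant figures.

λ = 5.40 × 10⁻³⁶ m

p = mv = 79.1 × 1.55 = 1.226 × 10² kg·m/s.
λ = h/p = 6.626 × 10⁻³⁴ / 1.226 × 10² = 5.40 × 10⁻³⁶ m.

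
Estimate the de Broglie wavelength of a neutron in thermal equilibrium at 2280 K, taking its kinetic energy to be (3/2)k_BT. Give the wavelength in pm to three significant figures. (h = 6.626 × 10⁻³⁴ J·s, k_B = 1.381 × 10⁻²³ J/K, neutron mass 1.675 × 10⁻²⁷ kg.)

λ = 52.7 pm

KE = (3/2)k_BT = 1.5 × 1.381 × 10⁻²³ × 2280 = 4.723 × 10⁻²⁰ J.
p = √(2mKE) = √(2 × 1.675 × 10⁻²⁷ × 4.723 × 10⁻²⁰) = 1.258 × 10⁻²³ kg·m/s.
λ = h/p = 5.27 × 10⁻¹¹ m = 52.7 pm.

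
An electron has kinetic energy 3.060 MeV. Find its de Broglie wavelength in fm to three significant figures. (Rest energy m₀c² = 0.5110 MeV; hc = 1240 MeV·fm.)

Total energy E = KE + m₀c² = 3.060 + 0.5110 = 3.5710 MeV.
(pc)² = E² − (m₀c²)² = (3.5710)² − (0.5110)² = 12.49 MeV², so pc = 3.534 MeV.
λ = hc/(pc) = 1240 MeV·fm / 3.534 MeV = 351 fm.

λ = 351 fm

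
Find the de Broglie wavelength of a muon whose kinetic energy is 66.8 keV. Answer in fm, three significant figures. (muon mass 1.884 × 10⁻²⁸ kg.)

λ = 330 fm

KE = 66.8 keV = 1.070 × 10⁻¹⁴ J.
p = √(2mKE) = √(2 × 1.884 × 10⁻²⁸ × 1.070 × 10⁻¹⁴) = 2.008 × 10⁻²¹ kg·m/s.
λ = h/p = 6.626 × 10⁻³⁴ / 2.008 × 10⁻²¹ = 3.30 × 10⁻¹³ m = 330 fm.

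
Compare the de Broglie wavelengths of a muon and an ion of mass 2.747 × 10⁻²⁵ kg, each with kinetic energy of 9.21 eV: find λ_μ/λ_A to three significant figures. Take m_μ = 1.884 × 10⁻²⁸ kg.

At fixed KE, p = √(2mKE) so λ = h/p ∝ 1/√m.
λ_μ/λ_A = √(m_A/m_μ) = √(2.747 × 10⁻²⁵/1.884 × 10⁻²⁸) = √(1458) = 38.2.

λ_μ/λ_A = 38.2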